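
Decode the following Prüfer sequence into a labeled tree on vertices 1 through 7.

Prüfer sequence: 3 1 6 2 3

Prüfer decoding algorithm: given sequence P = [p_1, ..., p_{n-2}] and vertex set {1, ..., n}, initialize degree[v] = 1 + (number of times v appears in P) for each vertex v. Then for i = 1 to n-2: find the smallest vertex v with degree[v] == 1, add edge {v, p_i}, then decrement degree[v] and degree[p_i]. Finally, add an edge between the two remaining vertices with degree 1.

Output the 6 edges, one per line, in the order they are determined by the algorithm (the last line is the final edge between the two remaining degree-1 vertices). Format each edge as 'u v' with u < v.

Initial degrees: {1:2, 2:2, 3:3, 4:1, 5:1, 6:2, 7:1}
Step 1: smallest deg-1 vertex = 4, p_1 = 3. Add edge {3,4}. Now deg[4]=0, deg[3]=2.
Step 2: smallest deg-1 vertex = 5, p_2 = 1. Add edge {1,5}. Now deg[5]=0, deg[1]=1.
Step 3: smallest deg-1 vertex = 1, p_3 = 6. Add edge {1,6}. Now deg[1]=0, deg[6]=1.
Step 4: smallest deg-1 vertex = 6, p_4 = 2. Add edge {2,6}. Now deg[6]=0, deg[2]=1.
Step 5: smallest deg-1 vertex = 2, p_5 = 3. Add edge {2,3}. Now deg[2]=0, deg[3]=1.
Final: two remaining deg-1 vertices are 3, 7. Add edge {3,7}.

Answer: 3 4
1 5
1 6
2 6
2 3
3 7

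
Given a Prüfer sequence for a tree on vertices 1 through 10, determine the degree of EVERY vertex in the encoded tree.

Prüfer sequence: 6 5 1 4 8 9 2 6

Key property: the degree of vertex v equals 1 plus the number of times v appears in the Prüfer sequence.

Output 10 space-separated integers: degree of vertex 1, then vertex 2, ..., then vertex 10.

Answer: 2 2 1 2 2 3 1 2 2 1

Derivation:
p_1 = 6: count[6] becomes 1
p_2 = 5: count[5] becomes 1
p_3 = 1: count[1] becomes 1
p_4 = 4: count[4] becomes 1
p_5 = 8: count[8] becomes 1
p_6 = 9: count[9] becomes 1
p_7 = 2: count[2] becomes 1
p_8 = 6: count[6] becomes 2
Degrees (1 + count): deg[1]=1+1=2, deg[2]=1+1=2, deg[3]=1+0=1, deg[4]=1+1=2, deg[5]=1+1=2, deg[6]=1+2=3, deg[7]=1+0=1, deg[8]=1+1=2, deg[9]=1+1=2, deg[10]=1+0=1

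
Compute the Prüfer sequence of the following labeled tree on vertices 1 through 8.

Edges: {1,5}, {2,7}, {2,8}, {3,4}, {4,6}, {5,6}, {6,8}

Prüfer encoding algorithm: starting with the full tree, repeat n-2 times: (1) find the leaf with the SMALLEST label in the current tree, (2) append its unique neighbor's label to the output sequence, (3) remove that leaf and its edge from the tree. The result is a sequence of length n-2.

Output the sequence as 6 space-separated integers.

Answer: 5 4 6 6 8 2

Derivation:
Step 1: leaves = {1,3,7}. Remove smallest leaf 1, emit neighbor 5.
Step 2: leaves = {3,5,7}. Remove smallest leaf 3, emit neighbor 4.
Step 3: leaves = {4,5,7}. Remove smallest leaf 4, emit neighbor 6.
Step 4: leaves = {5,7}. Remove smallest leaf 5, emit neighbor 6.
Step 5: leaves = {6,7}. Remove smallest leaf 6, emit neighbor 8.
Step 6: leaves = {7,8}. Remove smallest leaf 7, emit neighbor 2.
Done: 2 vertices remain (2, 8). Sequence = [5 4 6 6 8 2]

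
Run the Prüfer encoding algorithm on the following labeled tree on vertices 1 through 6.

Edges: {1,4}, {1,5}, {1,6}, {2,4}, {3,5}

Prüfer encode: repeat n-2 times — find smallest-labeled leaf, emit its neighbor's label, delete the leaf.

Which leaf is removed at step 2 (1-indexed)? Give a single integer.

Step 1: current leaves = {2,3,6}. Remove leaf 2 (neighbor: 4).
Step 2: current leaves = {3,4,6}. Remove leaf 3 (neighbor: 5).

Answer: 3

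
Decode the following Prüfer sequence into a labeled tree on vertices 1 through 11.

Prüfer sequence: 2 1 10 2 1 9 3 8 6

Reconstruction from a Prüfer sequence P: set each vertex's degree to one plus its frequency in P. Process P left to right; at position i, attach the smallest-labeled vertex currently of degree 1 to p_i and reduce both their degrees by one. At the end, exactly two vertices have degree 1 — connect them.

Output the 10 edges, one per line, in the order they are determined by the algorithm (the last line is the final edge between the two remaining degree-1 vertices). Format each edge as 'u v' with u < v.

Answer: 2 4
1 5
7 10
2 10
1 2
1 9
3 9
3 8
6 8
6 11

Derivation:
Initial degrees: {1:3, 2:3, 3:2, 4:1, 5:1, 6:2, 7:1, 8:2, 9:2, 10:2, 11:1}
Step 1: smallest deg-1 vertex = 4, p_1 = 2. Add edge {2,4}. Now deg[4]=0, deg[2]=2.
Step 2: smallest deg-1 vertex = 5, p_2 = 1. Add edge {1,5}. Now deg[5]=0, deg[1]=2.
Step 3: smallest deg-1 vertex = 7, p_3 = 10. Add edge {7,10}. Now deg[7]=0, deg[10]=1.
Step 4: smallest deg-1 vertex = 10, p_4 = 2. Add edge {2,10}. Now deg[10]=0, deg[2]=1.
Step 5: smallest deg-1 vertex = 2, p_5 = 1. Add edge {1,2}. Now deg[2]=0, deg[1]=1.
Step 6: smallest deg-1 vertex = 1, p_6 = 9. Add edge {1,9}. Now deg[1]=0, deg[9]=1.
Step 7: smallest deg-1 vertex = 9, p_7 = 3. Add edge {3,9}. Now deg[9]=0, deg[3]=1.
Step 8: smallest deg-1 vertex = 3, p_8 = 8. Add edge {3,8}. Now deg[3]=0, deg[8]=1.
Step 9: smallest deg-1 vertex = 8, p_9 = 6. Add edge {6,8}. Now deg[8]=0, deg[6]=1.
Final: two remaining deg-1 vertices are 6, 11. Add edge {6,11}.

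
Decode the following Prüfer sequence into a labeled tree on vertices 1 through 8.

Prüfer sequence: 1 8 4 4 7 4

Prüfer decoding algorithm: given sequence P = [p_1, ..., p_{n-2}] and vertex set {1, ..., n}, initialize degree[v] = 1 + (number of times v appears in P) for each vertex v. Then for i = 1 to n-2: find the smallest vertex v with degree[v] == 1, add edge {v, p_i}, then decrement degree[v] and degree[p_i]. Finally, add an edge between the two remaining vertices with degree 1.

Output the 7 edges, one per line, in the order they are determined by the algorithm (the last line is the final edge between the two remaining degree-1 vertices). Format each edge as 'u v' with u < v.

Answer: 1 2
1 8
3 4
4 5
6 7
4 7
4 8

Derivation:
Initial degrees: {1:2, 2:1, 3:1, 4:4, 5:1, 6:1, 7:2, 8:2}
Step 1: smallest deg-1 vertex = 2, p_1 = 1. Add edge {1,2}. Now deg[2]=0, deg[1]=1.
Step 2: smallest deg-1 vertex = 1, p_2 = 8. Add edge {1,8}. Now deg[1]=0, deg[8]=1.
Step 3: smallest deg-1 vertex = 3, p_3 = 4. Add edge {3,4}. Now deg[3]=0, deg[4]=3.
Step 4: smallest deg-1 vertex = 5, p_4 = 4. Add edge {4,5}. Now deg[5]=0, deg[4]=2.
Step 5: smallest deg-1 vertex = 6, p_5 = 7. Add edge {6,7}. Now deg[6]=0, deg[7]=1.
Step 6: smallest deg-1 vertex = 7, p_6 = 4. Add edge {4,7}. Now deg[7]=0, deg[4]=1.
Final: two remaining deg-1 vertices are 4, 8. Add edge {4,8}.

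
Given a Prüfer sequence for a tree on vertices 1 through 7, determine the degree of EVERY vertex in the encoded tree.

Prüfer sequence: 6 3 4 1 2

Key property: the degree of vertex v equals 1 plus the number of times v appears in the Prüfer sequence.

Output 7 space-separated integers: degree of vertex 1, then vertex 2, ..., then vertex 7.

p_1 = 6: count[6] becomes 1
p_2 = 3: count[3] becomes 1
p_3 = 4: count[4] becomes 1
p_4 = 1: count[1] becomes 1
p_5 = 2: count[2] becomes 1
Degrees (1 + count): deg[1]=1+1=2, deg[2]=1+1=2, deg[3]=1+1=2, deg[4]=1+1=2, deg[5]=1+0=1, deg[6]=1+1=2, deg[7]=1+0=1

Answer: 2 2 2 2 1 2 1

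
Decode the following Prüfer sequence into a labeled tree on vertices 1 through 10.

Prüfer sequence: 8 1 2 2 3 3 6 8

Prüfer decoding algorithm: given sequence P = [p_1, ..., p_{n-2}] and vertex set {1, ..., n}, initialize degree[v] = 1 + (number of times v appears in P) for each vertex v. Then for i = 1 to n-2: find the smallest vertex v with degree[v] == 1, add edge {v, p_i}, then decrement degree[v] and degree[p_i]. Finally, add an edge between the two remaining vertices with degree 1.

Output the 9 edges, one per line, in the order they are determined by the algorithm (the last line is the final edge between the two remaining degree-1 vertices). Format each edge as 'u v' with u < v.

Initial degrees: {1:2, 2:3, 3:3, 4:1, 5:1, 6:2, 7:1, 8:3, 9:1, 10:1}
Step 1: smallest deg-1 vertex = 4, p_1 = 8. Add edge {4,8}. Now deg[4]=0, deg[8]=2.
Step 2: smallest deg-1 vertex = 5, p_2 = 1. Add edge {1,5}. Now deg[5]=0, deg[1]=1.
Step 3: smallest deg-1 vertex = 1, p_3 = 2. Add edge {1,2}. Now deg[1]=0, deg[2]=2.
Step 4: smallest deg-1 vertex = 7, p_4 = 2. Add edge {2,7}. Now deg[7]=0, deg[2]=1.
Step 5: smallest deg-1 vertex = 2, p_5 = 3. Add edge {2,3}. Now deg[2]=0, deg[3]=2.
Step 6: smallest deg-1 vertex = 9, p_6 = 3. Add edge {3,9}. Now deg[9]=0, deg[3]=1.
Step 7: smallest deg-1 vertex = 3, p_7 = 6. Add edge {3,6}. Now deg[3]=0, deg[6]=1.
Step 8: smallest deg-1 vertex = 6, p_8 = 8. Add edge {6,8}. Now deg[6]=0, deg[8]=1.
Final: two remaining deg-1 vertices are 8, 10. Add edge {8,10}.

Answer: 4 8
1 5
1 2
2 7
2 3
3 9
3 6
6 8
8 10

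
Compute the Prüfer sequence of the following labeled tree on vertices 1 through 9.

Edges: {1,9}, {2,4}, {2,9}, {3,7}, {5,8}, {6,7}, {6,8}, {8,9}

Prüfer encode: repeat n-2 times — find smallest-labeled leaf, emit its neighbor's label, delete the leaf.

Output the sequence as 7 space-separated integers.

Answer: 9 7 2 9 8 6 8

Derivation:
Step 1: leaves = {1,3,4,5}. Remove smallest leaf 1, emit neighbor 9.
Step 2: leaves = {3,4,5}. Remove smallest leaf 3, emit neighbor 7.
Step 3: leaves = {4,5,7}. Remove smallest leaf 4, emit neighbor 2.
Step 4: leaves = {2,5,7}. Remove smallest leaf 2, emit neighbor 9.
Step 5: leaves = {5,7,9}. Remove smallest leaf 5, emit neighbor 8.
Step 6: leaves = {7,9}. Remove smallest leaf 7, emit neighbor 6.
Step 7: leaves = {6,9}. Remove smallest leaf 6, emit neighbor 8.
Done: 2 vertices remain (8, 9). Sequence = [9 7 2 9 8 6 8]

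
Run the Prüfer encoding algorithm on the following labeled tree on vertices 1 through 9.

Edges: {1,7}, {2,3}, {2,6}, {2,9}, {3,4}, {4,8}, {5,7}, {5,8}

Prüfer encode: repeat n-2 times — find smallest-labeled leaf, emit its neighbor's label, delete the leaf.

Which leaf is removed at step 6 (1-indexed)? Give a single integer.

Answer: 4

Derivation:
Step 1: current leaves = {1,6,9}. Remove leaf 1 (neighbor: 7).
Step 2: current leaves = {6,7,9}. Remove leaf 6 (neighbor: 2).
Step 3: current leaves = {7,9}. Remove leaf 7 (neighbor: 5).
Step 4: current leaves = {5,9}. Remove leaf 5 (neighbor: 8).
Step 5: current leaves = {8,9}. Remove leaf 8 (neighbor: 4).
Step 6: current leaves = {4,9}. Remove leaf 4 (neighbor: 3).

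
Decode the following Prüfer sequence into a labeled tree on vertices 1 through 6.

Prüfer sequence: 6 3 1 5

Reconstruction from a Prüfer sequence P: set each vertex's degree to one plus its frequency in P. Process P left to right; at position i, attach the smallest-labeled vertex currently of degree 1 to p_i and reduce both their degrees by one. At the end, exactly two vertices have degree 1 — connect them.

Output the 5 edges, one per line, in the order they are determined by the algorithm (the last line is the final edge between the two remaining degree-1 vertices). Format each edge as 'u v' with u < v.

Answer: 2 6
3 4
1 3
1 5
5 6

Derivation:
Initial degrees: {1:2, 2:1, 3:2, 4:1, 5:2, 6:2}
Step 1: smallest deg-1 vertex = 2, p_1 = 6. Add edge {2,6}. Now deg[2]=0, deg[6]=1.
Step 2: smallest deg-1 vertex = 4, p_2 = 3. Add edge {3,4}. Now deg[4]=0, deg[3]=1.
Step 3: smallest deg-1 vertex = 3, p_3 = 1. Add edge {1,3}. Now deg[3]=0, deg[1]=1.
Step 4: smallest deg-1 vertex = 1, p_4 = 5. Add edge {1,5}. Now deg[1]=0, deg[5]=1.
Final: two remaining deg-1 vertices are 5, 6. Add edge {5,6}.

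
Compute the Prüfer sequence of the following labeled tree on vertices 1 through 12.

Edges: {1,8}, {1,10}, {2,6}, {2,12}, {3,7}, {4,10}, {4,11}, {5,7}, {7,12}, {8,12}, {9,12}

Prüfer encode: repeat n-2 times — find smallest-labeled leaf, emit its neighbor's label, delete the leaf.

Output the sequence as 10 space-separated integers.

Step 1: leaves = {3,5,6,9,11}. Remove smallest leaf 3, emit neighbor 7.
Step 2: leaves = {5,6,9,11}. Remove smallest leaf 5, emit neighbor 7.
Step 3: leaves = {6,7,9,11}. Remove smallest leaf 6, emit neighbor 2.
Step 4: leaves = {2,7,9,11}. Remove smallest leaf 2, emit neighbor 12.
Step 5: leaves = {7,9,11}. Remove smallest leaf 7, emit neighbor 12.
Step 6: leaves = {9,11}. Remove smallest leaf 9, emit neighbor 12.
Step 7: leaves = {11,12}. Remove smallest leaf 11, emit neighbor 4.
Step 8: leaves = {4,12}. Remove smallest leaf 4, emit neighbor 10.
Step 9: leaves = {10,12}. Remove smallest leaf 10, emit neighbor 1.
Step 10: leaves = {1,12}. Remove smallest leaf 1, emit neighbor 8.
Done: 2 vertices remain (8, 12). Sequence = [7 7 2 12 12 12 4 10 1 8]

Answer: 7 7 2 12 12 12 4 10 1 8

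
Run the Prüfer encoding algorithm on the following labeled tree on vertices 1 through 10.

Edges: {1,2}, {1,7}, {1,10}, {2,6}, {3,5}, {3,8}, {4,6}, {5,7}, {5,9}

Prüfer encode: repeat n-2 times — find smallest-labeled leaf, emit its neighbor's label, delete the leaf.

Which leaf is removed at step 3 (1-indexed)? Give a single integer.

Step 1: current leaves = {4,8,9,10}. Remove leaf 4 (neighbor: 6).
Step 2: current leaves = {6,8,9,10}. Remove leaf 6 (neighbor: 2).
Step 3: current leaves = {2,8,9,10}. Remove leaf 2 (neighbor: 1).

Answer: 2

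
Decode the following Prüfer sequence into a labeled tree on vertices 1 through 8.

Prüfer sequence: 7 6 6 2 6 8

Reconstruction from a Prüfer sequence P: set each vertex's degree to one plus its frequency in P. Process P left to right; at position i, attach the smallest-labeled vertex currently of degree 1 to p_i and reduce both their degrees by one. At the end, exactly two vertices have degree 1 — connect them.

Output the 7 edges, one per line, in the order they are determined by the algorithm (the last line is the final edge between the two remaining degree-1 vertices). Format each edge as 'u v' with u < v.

Answer: 1 7
3 6
4 6
2 5
2 6
6 8
7 8

Derivation:
Initial degrees: {1:1, 2:2, 3:1, 4:1, 5:1, 6:4, 7:2, 8:2}
Step 1: smallest deg-1 vertex = 1, p_1 = 7. Add edge {1,7}. Now deg[1]=0, deg[7]=1.
Step 2: smallest deg-1 vertex = 3, p_2 = 6. Add edge {3,6}. Now deg[3]=0, deg[6]=3.
Step 3: smallest deg-1 vertex = 4, p_3 = 6. Add edge {4,6}. Now deg[4]=0, deg[6]=2.
Step 4: smallest deg-1 vertex = 5, p_4 = 2. Add edge {2,5}. Now deg[5]=0, deg[2]=1.
Step 5: smallest deg-1 vertex = 2, p_5 = 6. Add edge {2,6}. Now deg[2]=0, deg[6]=1.
Step 6: smallest deg-1 vertex = 6, p_6 = 8. Add edge {6,8}. Now deg[6]=0, deg[8]=1.
Final: two remaining deg-1 vertices are 7, 8. Add edge {7,8}.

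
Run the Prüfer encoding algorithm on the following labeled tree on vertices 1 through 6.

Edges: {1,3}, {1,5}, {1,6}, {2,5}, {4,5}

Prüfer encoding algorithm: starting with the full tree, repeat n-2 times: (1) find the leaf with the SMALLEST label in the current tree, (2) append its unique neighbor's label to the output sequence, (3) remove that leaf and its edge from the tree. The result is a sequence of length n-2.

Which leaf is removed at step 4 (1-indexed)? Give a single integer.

Step 1: current leaves = {2,3,4,6}. Remove leaf 2 (neighbor: 5).
Step 2: current leaves = {3,4,6}. Remove leaf 3 (neighbor: 1).
Step 3: current leaves = {4,6}. Remove leaf 4 (neighbor: 5).
Step 4: current leaves = {5,6}. Remove leaf 5 (neighbor: 1).

Answer: 5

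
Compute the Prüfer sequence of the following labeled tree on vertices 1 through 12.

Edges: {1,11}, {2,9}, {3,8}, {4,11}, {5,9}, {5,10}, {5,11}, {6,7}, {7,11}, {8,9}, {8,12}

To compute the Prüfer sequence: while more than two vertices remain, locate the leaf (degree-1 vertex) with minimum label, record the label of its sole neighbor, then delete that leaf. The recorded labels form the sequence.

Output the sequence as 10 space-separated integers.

Answer: 11 9 8 11 7 11 5 5 9 8

Derivation:
Step 1: leaves = {1,2,3,4,6,10,12}. Remove smallest leaf 1, emit neighbor 11.
Step 2: leaves = {2,3,4,6,10,12}. Remove smallest leaf 2, emit neighbor 9.
Step 3: leaves = {3,4,6,10,12}. Remove smallest leaf 3, emit neighbor 8.
Step 4: leaves = {4,6,10,12}. Remove smallest leaf 4, emit neighbor 11.
Step 5: leaves = {6,10,12}. Remove smallest leaf 6, emit neighbor 7.
Step 6: leaves = {7,10,12}. Remove smallest leaf 7, emit neighbor 11.
Step 7: leaves = {10,11,12}. Remove smallest leaf 10, emit neighbor 5.
Step 8: leaves = {11,12}. Remove smallest leaf 11, emit neighbor 5.
Step 9: leaves = {5,12}. Remove smallest leaf 5, emit neighbor 9.
Step 10: leaves = {9,12}. Remove smallest leaf 9, emit neighbor 8.
Done: 2 vertices remain (8, 12). Sequence = [11 9 8 11 7 11 5 5 9 8]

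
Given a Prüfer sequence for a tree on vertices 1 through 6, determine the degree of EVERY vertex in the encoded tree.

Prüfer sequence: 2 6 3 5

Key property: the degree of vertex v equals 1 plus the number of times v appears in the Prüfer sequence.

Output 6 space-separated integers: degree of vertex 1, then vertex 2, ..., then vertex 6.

p_1 = 2: count[2] becomes 1
p_2 = 6: count[6] becomes 1
p_3 = 3: count[3] becomes 1
p_4 = 5: count[5] becomes 1
Degrees (1 + count): deg[1]=1+0=1, deg[2]=1+1=2, deg[3]=1+1=2, deg[4]=1+0=1, deg[5]=1+1=2, deg[6]=1+1=2

Answer: 1 2 2 1 2 2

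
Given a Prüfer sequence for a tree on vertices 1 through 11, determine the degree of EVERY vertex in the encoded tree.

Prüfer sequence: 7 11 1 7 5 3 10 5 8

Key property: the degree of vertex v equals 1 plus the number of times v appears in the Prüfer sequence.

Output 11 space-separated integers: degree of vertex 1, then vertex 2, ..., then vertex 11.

Answer: 2 1 2 1 3 1 3 2 1 2 2

Derivation:
p_1 = 7: count[7] becomes 1
p_2 = 11: count[11] becomes 1
p_3 = 1: count[1] becomes 1
p_4 = 7: count[7] becomes 2
p_5 = 5: count[5] becomes 1
p_6 = 3: count[3] becomes 1
p_7 = 10: count[10] becomes 1
p_8 = 5: count[5] becomes 2
p_9 = 8: count[8] becomes 1
Degrees (1 + count): deg[1]=1+1=2, deg[2]=1+0=1, deg[3]=1+1=2, deg[4]=1+0=1, deg[5]=1+2=3, deg[6]=1+0=1, deg[7]=1+2=3, deg[8]=1+1=2, deg[9]=1+0=1, deg[10]=1+1=2, deg[11]=1+1=2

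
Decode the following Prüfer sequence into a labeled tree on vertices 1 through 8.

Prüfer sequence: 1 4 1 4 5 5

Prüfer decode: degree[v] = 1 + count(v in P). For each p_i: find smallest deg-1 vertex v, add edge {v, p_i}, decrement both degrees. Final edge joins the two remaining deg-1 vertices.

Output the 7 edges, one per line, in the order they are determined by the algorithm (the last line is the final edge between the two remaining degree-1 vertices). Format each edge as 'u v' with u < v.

Answer: 1 2
3 4
1 6
1 4
4 5
5 7
5 8

Derivation:
Initial degrees: {1:3, 2:1, 3:1, 4:3, 5:3, 6:1, 7:1, 8:1}
Step 1: smallest deg-1 vertex = 2, p_1 = 1. Add edge {1,2}. Now deg[2]=0, deg[1]=2.
Step 2: smallest deg-1 vertex = 3, p_2 = 4. Add edge {3,4}. Now deg[3]=0, deg[4]=2.
Step 3: smallest deg-1 vertex = 6, p_3 = 1. Add edge {1,6}. Now deg[6]=0, deg[1]=1.
Step 4: smallest deg-1 vertex = 1, p_4 = 4. Add edge {1,4}. Now deg[1]=0, deg[4]=1.
Step 5: smallest deg-1 vertex = 4, p_5 = 5. Add edge {4,5}. Now deg[4]=0, deg[5]=2.
Step 6: smallest deg-1 vertex = 7, p_6 = 5. Add edge {5,7}. Now deg[7]=0, deg[5]=1.
Final: two remaining deg-1 vertices are 5, 8. Add edge {5,8}.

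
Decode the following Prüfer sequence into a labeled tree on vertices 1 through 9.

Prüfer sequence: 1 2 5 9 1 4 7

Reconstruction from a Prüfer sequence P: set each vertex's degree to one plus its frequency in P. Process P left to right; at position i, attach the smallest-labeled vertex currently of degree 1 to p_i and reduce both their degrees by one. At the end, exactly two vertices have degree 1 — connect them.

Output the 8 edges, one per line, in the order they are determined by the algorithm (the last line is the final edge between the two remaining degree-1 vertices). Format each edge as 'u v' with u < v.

Initial degrees: {1:3, 2:2, 3:1, 4:2, 5:2, 6:1, 7:2, 8:1, 9:2}
Step 1: smallest deg-1 vertex = 3, p_1 = 1. Add edge {1,3}. Now deg[3]=0, deg[1]=2.
Step 2: smallest deg-1 vertex = 6, p_2 = 2. Add edge {2,6}. Now deg[6]=0, deg[2]=1.
Step 3: smallest deg-1 vertex = 2, p_3 = 5. Add edge {2,5}. Now deg[2]=0, deg[5]=1.
Step 4: smallest deg-1 vertex = 5, p_4 = 9. Add edge {5,9}. Now deg[5]=0, deg[9]=1.
Step 5: smallest deg-1 vertex = 8, p_5 = 1. Add edge {1,8}. Now deg[8]=0, deg[1]=1.
Step 6: smallest deg-1 vertex = 1, p_6 = 4. Add edge {1,4}. Now deg[1]=0, deg[4]=1.
Step 7: smallest deg-1 vertex = 4, p_7 = 7. Add edge {4,7}. Now deg[4]=0, deg[7]=1.
Final: two remaining deg-1 vertices are 7, 9. Add edge {7,9}.

Answer: 1 3
2 6
2 5
5 9
1 8
1 4
4 7
7 9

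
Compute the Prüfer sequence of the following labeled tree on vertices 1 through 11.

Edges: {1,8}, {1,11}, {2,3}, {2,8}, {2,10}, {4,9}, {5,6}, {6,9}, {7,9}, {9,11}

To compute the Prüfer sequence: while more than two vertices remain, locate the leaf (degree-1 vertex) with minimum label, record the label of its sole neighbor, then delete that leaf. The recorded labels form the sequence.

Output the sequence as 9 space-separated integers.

Step 1: leaves = {3,4,5,7,10}. Remove smallest leaf 3, emit neighbor 2.
Step 2: leaves = {4,5,7,10}. Remove smallest leaf 4, emit neighbor 9.
Step 3: leaves = {5,7,10}. Remove smallest leaf 5, emit neighbor 6.
Step 4: leaves = {6,7,10}. Remove smallest leaf 6, emit neighbor 9.
Step 5: leaves = {7,10}. Remove smallest leaf 7, emit neighbor 9.
Step 6: leaves = {9,10}. Remove smallest leaf 9, emit neighbor 11.
Step 7: leaves = {10,11}. Remove smallest leaf 10, emit neighbor 2.
Step 8: leaves = {2,11}. Remove smallest leaf 2, emit neighbor 8.
Step 9: leaves = {8,11}. Remove smallest leaf 8, emit neighbor 1.
Done: 2 vertices remain (1, 11). Sequence = [2 9 6 9 9 11 2 8 1]

Answer: 2 9 6 9 9 11 2 8 1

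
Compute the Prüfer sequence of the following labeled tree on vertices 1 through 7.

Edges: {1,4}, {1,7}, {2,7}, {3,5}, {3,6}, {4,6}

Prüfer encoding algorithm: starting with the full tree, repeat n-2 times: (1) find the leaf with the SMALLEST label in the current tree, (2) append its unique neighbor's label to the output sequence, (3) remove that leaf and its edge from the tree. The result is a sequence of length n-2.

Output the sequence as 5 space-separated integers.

Answer: 7 3 6 4 1

Derivation:
Step 1: leaves = {2,5}. Remove smallest leaf 2, emit neighbor 7.
Step 2: leaves = {5,7}. Remove smallest leaf 5, emit neighbor 3.
Step 3: leaves = {3,7}. Remove smallest leaf 3, emit neighbor 6.
Step 4: leaves = {6,7}. Remove smallest leaf 6, emit neighbor 4.
Step 5: leaves = {4,7}. Remove smallest leaf 4, emit neighbor 1.
Done: 2 vertices remain (1, 7). Sequence = [7 3 6 4 1]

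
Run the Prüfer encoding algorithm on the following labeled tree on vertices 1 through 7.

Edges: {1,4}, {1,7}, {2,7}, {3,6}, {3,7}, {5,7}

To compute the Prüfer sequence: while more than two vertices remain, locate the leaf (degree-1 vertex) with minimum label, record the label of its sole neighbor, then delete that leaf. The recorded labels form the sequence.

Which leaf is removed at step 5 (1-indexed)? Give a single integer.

Step 1: current leaves = {2,4,5,6}. Remove leaf 2 (neighbor: 7).
Step 2: current leaves = {4,5,6}. Remove leaf 4 (neighbor: 1).
Step 3: current leaves = {1,5,6}. Remove leaf 1 (neighbor: 7).
Step 4: current leaves = {5,6}. Remove leaf 5 (neighbor: 7).
Step 5: current leaves = {6,7}. Remove leaf 6 (neighbor: 3).

Answer: 6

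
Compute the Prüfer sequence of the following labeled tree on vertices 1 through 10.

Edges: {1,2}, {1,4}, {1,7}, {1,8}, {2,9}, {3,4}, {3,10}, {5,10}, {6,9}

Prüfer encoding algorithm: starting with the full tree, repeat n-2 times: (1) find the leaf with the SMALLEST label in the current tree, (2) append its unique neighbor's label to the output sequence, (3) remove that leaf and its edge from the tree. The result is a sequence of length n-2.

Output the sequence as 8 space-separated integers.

Step 1: leaves = {5,6,7,8}. Remove smallest leaf 5, emit neighbor 10.
Step 2: leaves = {6,7,8,10}. Remove smallest leaf 6, emit neighbor 9.
Step 3: leaves = {7,8,9,10}. Remove smallest leaf 7, emit neighbor 1.
Step 4: leaves = {8,9,10}. Remove smallest leaf 8, emit neighbor 1.
Step 5: leaves = {9,10}. Remove smallest leaf 9, emit neighbor 2.
Step 6: leaves = {2,10}. Remove smallest leaf 2, emit neighbor 1.
Step 7: leaves = {1,10}. Remove smallest leaf 1, emit neighbor 4.
Step 8: leaves = {4,10}. Remove smallest leaf 4, emit neighbor 3.
Done: 2 vertices remain (3, 10). Sequence = [10 9 1 1 2 1 4 3]

Answer: 10 9 1 1 2 1 4 3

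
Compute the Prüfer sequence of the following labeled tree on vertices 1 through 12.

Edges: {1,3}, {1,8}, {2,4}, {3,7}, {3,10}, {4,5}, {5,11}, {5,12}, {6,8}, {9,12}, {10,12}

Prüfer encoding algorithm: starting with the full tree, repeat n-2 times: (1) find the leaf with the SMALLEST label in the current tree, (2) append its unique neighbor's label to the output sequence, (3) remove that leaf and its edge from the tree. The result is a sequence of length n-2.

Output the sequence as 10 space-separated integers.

Answer: 4 5 8 3 1 3 10 12 12 5

Derivation:
Step 1: leaves = {2,6,7,9,11}. Remove smallest leaf 2, emit neighbor 4.
Step 2: leaves = {4,6,7,9,11}. Remove smallest leaf 4, emit neighbor 5.
Step 3: leaves = {6,7,9,11}. Remove smallest leaf 6, emit neighbor 8.
Step 4: leaves = {7,8,9,11}. Remove smallest leaf 7, emit neighbor 3.
Step 5: leaves = {8,9,11}. Remove smallest leaf 8, emit neighbor 1.
Step 6: leaves = {1,9,11}. Remove smallest leaf 1, emit neighbor 3.
Step 7: leaves = {3,9,11}. Remove smallest leaf 3, emit neighbor 10.
Step 8: leaves = {9,10,11}. Remove smallest leaf 9, emit neighbor 12.
Step 9: leaves = {10,11}. Remove smallest leaf 10, emit neighbor 12.
Step 10: leaves = {11,12}. Remove smallest leaf 11, emit neighbor 5.
Done: 2 vertices remain (5, 12). Sequence = [4 5 8 3 1 3 10 12 12 5]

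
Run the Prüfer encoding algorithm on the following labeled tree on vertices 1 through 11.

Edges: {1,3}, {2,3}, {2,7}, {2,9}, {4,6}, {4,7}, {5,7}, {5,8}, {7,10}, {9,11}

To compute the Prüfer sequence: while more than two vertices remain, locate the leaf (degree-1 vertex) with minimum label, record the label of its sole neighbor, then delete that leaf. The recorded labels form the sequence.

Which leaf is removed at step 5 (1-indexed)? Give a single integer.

Answer: 8

Derivation:
Step 1: current leaves = {1,6,8,10,11}. Remove leaf 1 (neighbor: 3).
Step 2: current leaves = {3,6,8,10,11}. Remove leaf 3 (neighbor: 2).
Step 3: current leaves = {6,8,10,11}. Remove leaf 6 (neighbor: 4).
Step 4: current leaves = {4,8,10,11}. Remove leaf 4 (neighbor: 7).
Step 5: current leaves = {8,10,11}. Remove leaf 8 (neighbor: 5).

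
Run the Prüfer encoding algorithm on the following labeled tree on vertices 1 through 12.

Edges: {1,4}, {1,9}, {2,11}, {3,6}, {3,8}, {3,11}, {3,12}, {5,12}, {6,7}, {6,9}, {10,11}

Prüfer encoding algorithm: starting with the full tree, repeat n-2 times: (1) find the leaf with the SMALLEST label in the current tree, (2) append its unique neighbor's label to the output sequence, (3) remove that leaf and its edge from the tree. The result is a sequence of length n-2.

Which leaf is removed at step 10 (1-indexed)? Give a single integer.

Step 1: current leaves = {2,4,5,7,8,10}. Remove leaf 2 (neighbor: 11).
Step 2: current leaves = {4,5,7,8,10}. Remove leaf 4 (neighbor: 1).
Step 3: current leaves = {1,5,7,8,10}. Remove leaf 1 (neighbor: 9).
Step 4: current leaves = {5,7,8,9,10}. Remove leaf 5 (neighbor: 12).
Step 5: current leaves = {7,8,9,10,12}. Remove leaf 7 (neighbor: 6).
Step 6: current leaves = {8,9,10,12}. Remove leaf 8 (neighbor: 3).
Step 7: current leaves = {9,10,12}. Remove leaf 9 (neighbor: 6).
Step 8: current leaves = {6,10,12}. Remove leaf 6 (neighbor: 3).
Step 9: current leaves = {10,12}. Remove leaf 10 (neighbor: 11).
Step 10: current leaves = {11,12}. Remove leaf 11 (neighbor: 3).

Answer: 11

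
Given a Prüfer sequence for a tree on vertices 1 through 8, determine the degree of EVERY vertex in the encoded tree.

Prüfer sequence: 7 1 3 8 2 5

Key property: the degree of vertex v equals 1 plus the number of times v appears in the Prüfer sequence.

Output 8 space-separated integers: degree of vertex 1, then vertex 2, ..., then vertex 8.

p_1 = 7: count[7] becomes 1
p_2 = 1: count[1] becomes 1
p_3 = 3: count[3] becomes 1
p_4 = 8: count[8] becomes 1
p_5 = 2: count[2] becomes 1
p_6 = 5: count[5] becomes 1
Degrees (1 + count): deg[1]=1+1=2, deg[2]=1+1=2, deg[3]=1+1=2, deg[4]=1+0=1, deg[5]=1+1=2, deg[6]=1+0=1, deg[7]=1+1=2, deg[8]=1+1=2

Answer: 2 2 2 1 2 1 2 2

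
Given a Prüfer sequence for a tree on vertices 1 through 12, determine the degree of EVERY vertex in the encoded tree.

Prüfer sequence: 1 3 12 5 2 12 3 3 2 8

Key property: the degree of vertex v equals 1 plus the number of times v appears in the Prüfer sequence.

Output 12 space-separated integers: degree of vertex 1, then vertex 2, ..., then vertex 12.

p_1 = 1: count[1] becomes 1
p_2 = 3: count[3] becomes 1
p_3 = 12: count[12] becomes 1
p_4 = 5: count[5] becomes 1
p_5 = 2: count[2] becomes 1
p_6 = 12: count[12] becomes 2
p_7 = 3: count[3] becomes 2
p_8 = 3: count[3] becomes 3
p_9 = 2: count[2] becomes 2
p_10 = 8: count[8] becomes 1
Degrees (1 + count): deg[1]=1+1=2, deg[2]=1+2=3, deg[3]=1+3=4, deg[4]=1+0=1, deg[5]=1+1=2, deg[6]=1+0=1, deg[7]=1+0=1, deg[8]=1+1=2, deg[9]=1+0=1, deg[10]=1+0=1, deg[11]=1+0=1, deg[12]=1+2=3

Answer: 2 3 4 1 2 1 1 2 1 1 1 3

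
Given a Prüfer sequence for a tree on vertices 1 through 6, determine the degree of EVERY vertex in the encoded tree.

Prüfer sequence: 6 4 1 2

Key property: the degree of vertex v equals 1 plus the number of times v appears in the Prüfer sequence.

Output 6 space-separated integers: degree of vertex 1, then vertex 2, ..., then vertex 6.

p_1 = 6: count[6] becomes 1
p_2 = 4: count[4] becomes 1
p_3 = 1: count[1] becomes 1
p_4 = 2: count[2] becomes 1
Degrees (1 + count): deg[1]=1+1=2, deg[2]=1+1=2, deg[3]=1+0=1, deg[4]=1+1=2, deg[5]=1+0=1, deg[6]=1+1=2

Answer: 2 2 1 2 1 2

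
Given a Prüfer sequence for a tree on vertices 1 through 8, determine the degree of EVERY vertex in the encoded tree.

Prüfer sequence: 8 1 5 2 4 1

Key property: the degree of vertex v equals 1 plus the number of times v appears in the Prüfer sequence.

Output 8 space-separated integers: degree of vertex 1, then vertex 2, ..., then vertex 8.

p_1 = 8: count[8] becomes 1
p_2 = 1: count[1] becomes 1
p_3 = 5: count[5] becomes 1
p_4 = 2: count[2] becomes 1
p_5 = 4: count[4] becomes 1
p_6 = 1: count[1] becomes 2
Degrees (1 + count): deg[1]=1+2=3, deg[2]=1+1=2, deg[3]=1+0=1, deg[4]=1+1=2, deg[5]=1+1=2, deg[6]=1+0=1, deg[7]=1+0=1, deg[8]=1+1=2

Answer: 3 2 1 2 2 1 1 2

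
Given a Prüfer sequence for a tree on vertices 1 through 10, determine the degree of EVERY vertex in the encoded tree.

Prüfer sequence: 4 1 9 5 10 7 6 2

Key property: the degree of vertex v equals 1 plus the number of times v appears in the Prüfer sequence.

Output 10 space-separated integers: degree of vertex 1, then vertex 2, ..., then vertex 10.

Answer: 2 2 1 2 2 2 2 1 2 2

Derivation:
p_1 = 4: count[4] becomes 1
p_2 = 1: count[1] becomes 1
p_3 = 9: count[9] becomes 1
p_4 = 5: count[5] becomes 1
p_5 = 10: count[10] becomes 1
p_6 = 7: count[7] becomes 1
p_7 = 6: count[6] becomes 1
p_8 = 2: count[2] becomes 1
Degrees (1 + count): deg[1]=1+1=2, deg[2]=1+1=2, deg[3]=1+0=1, deg[4]=1+1=2, deg[5]=1+1=2, deg[6]=1+1=2, deg[7]=1+1=2, deg[8]=1+0=1, deg[9]=1+1=2, deg[10]=1+1=2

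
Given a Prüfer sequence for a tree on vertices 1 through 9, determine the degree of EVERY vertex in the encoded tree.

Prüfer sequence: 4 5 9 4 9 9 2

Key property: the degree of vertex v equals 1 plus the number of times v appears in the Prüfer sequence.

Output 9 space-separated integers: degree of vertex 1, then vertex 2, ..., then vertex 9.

p_1 = 4: count[4] becomes 1
p_2 = 5: count[5] becomes 1
p_3 = 9: count[9] becomes 1
p_4 = 4: count[4] becomes 2
p_5 = 9: count[9] becomes 2
p_6 = 9: count[9] becomes 3
p_7 = 2: count[2] becomes 1
Degrees (1 + count): deg[1]=1+0=1, deg[2]=1+1=2, deg[3]=1+0=1, deg[4]=1+2=3, deg[5]=1+1=2, deg[6]=1+0=1, deg[7]=1+0=1, deg[8]=1+0=1, deg[9]=1+3=4

Answer: 1 2 1 3 2 1 1 1 4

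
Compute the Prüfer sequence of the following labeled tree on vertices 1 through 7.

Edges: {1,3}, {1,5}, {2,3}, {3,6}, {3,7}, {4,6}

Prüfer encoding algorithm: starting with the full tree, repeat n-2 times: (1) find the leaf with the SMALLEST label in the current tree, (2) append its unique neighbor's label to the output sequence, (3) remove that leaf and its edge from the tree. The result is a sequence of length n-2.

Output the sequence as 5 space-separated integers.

Step 1: leaves = {2,4,5,7}. Remove smallest leaf 2, emit neighbor 3.
Step 2: leaves = {4,5,7}. Remove smallest leaf 4, emit neighbor 6.
Step 3: leaves = {5,6,7}. Remove smallest leaf 5, emit neighbor 1.
Step 4: leaves = {1,6,7}. Remove smallest leaf 1, emit neighbor 3.
Step 5: leaves = {6,7}. Remove smallest leaf 6, emit neighbor 3.
Done: 2 vertices remain (3, 7). Sequence = [3 6 1 3 3]

Answer: 3 6 1 3 3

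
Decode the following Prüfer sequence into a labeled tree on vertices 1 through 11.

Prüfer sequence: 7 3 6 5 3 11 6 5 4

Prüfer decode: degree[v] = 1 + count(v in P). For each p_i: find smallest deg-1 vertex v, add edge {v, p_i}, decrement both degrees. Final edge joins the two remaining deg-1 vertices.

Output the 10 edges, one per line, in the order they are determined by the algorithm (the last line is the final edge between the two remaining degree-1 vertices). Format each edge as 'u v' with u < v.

Answer: 1 7
2 3
6 7
5 8
3 9
3 11
6 10
5 6
4 5
4 11

Derivation:
Initial degrees: {1:1, 2:1, 3:3, 4:2, 5:3, 6:3, 7:2, 8:1, 9:1, 10:1, 11:2}
Step 1: smallest deg-1 vertex = 1, p_1 = 7. Add edge {1,7}. Now deg[1]=0, deg[7]=1.
Step 2: smallest deg-1 vertex = 2, p_2 = 3. Add edge {2,3}. Now deg[2]=0, deg[3]=2.
Step 3: smallest deg-1 vertex = 7, p_3 = 6. Add edge {6,7}. Now deg[7]=0, deg[6]=2.
Step 4: smallest deg-1 vertex = 8, p_4 = 5. Add edge {5,8}. Now deg[8]=0, deg[5]=2.
Step 5: smallest deg-1 vertex = 9, p_5 = 3. Add edge {3,9}. Now deg[9]=0, deg[3]=1.
Step 6: smallest deg-1 vertex = 3, p_6 = 11. Add edge {3,11}. Now deg[3]=0, deg[11]=1.
Step 7: smallest deg-1 vertex = 10, p_7 = 6. Add edge {6,10}. Now deg[10]=0, deg[6]=1.
Step 8: smallest deg-1 vertex = 6, p_8 = 5. Add edge {5,6}. Now deg[6]=0, deg[5]=1.
Step 9: smallest deg-1 vertex = 5, p_9 = 4. Add edge {4,5}. Now deg[5]=0, deg[4]=1.
Final: two remaining deg-1 vertices are 4, 11. Add edge {4,11}.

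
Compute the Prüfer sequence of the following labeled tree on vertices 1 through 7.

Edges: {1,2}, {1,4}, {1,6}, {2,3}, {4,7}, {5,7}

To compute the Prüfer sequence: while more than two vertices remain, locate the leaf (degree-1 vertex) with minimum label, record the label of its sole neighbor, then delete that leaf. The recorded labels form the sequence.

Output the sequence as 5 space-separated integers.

Step 1: leaves = {3,5,6}. Remove smallest leaf 3, emit neighbor 2.
Step 2: leaves = {2,5,6}. Remove smallest leaf 2, emit neighbor 1.
Step 3: leaves = {5,6}. Remove smallest leaf 5, emit neighbor 7.
Step 4: leaves = {6,7}. Remove smallest leaf 6, emit neighbor 1.
Step 5: leaves = {1,7}. Remove smallest leaf 1, emit neighbor 4.
Done: 2 vertices remain (4, 7). Sequence = [2 1 7 1 4]

Answer: 2 1 7 1 4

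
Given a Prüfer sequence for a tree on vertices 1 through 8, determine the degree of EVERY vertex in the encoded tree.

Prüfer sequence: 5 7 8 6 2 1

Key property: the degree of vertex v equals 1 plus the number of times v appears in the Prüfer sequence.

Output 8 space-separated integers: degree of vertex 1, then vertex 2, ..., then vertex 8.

p_1 = 5: count[5] becomes 1
p_2 = 7: count[7] becomes 1
p_3 = 8: count[8] becomes 1
p_4 = 6: count[6] becomes 1
p_5 = 2: count[2] becomes 1
p_6 = 1: count[1] becomes 1
Degrees (1 + count): deg[1]=1+1=2, deg[2]=1+1=2, deg[3]=1+0=1, deg[4]=1+0=1, deg[5]=1+1=2, deg[6]=1+1=2, deg[7]=1+1=2, deg[8]=1+1=2

Answer: 2 2 1 1 2 2 2 2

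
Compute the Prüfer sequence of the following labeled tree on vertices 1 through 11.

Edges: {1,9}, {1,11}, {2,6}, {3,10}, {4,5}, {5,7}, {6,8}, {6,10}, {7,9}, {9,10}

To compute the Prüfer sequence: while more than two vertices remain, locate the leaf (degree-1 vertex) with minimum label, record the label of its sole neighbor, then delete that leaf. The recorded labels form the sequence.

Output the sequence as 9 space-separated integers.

Step 1: leaves = {2,3,4,8,11}. Remove smallest leaf 2, emit neighbor 6.
Step 2: leaves = {3,4,8,11}. Remove smallest leaf 3, emit neighbor 10.
Step 3: leaves = {4,8,11}. Remove smallest leaf 4, emit neighbor 5.
Step 4: leaves = {5,8,11}. Remove smallest leaf 5, emit neighbor 7.
Step 5: leaves = {7,8,11}. Remove smallest leaf 7, emit neighbor 9.
Step 6: leaves = {8,11}. Remove smallest leaf 8, emit neighbor 6.
Step 7: leaves = {6,11}. Remove smallest leaf 6, emit neighbor 10.
Step 8: leaves = {10,11}. Remove smallest leaf 10, emit neighbor 9.
Step 9: leaves = {9,11}. Remove smallest leaf 9, emit neighbor 1.
Done: 2 vertices remain (1, 11). Sequence = [6 10 5 7 9 6 10 9 1]

Answer: 6 10 5 7 9 6 10 9 1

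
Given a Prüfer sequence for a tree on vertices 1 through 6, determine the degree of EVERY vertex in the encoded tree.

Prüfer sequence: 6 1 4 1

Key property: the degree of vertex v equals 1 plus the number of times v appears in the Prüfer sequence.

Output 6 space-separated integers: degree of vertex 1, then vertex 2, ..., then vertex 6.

Answer: 3 1 1 2 1 2

Derivation:
p_1 = 6: count[6] becomes 1
p_2 = 1: count[1] becomes 1
p_3 = 4: count[4] becomes 1
p_4 = 1: count[1] becomes 2
Degrees (1 + count): deg[1]=1+2=3, deg[2]=1+0=1, deg[3]=1+0=1, deg[4]=1+1=2, deg[5]=1+0=1, deg[6]=1+1=2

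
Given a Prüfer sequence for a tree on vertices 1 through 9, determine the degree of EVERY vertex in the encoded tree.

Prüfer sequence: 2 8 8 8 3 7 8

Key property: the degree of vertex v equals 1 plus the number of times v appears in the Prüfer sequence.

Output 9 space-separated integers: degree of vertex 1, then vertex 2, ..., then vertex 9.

p_1 = 2: count[2] becomes 1
p_2 = 8: count[8] becomes 1
p_3 = 8: count[8] becomes 2
p_4 = 8: count[8] becomes 3
p_5 = 3: count[3] becomes 1
p_6 = 7: count[7] becomes 1
p_7 = 8: count[8] becomes 4
Degrees (1 + count): deg[1]=1+0=1, deg[2]=1+1=2, deg[3]=1+1=2, deg[4]=1+0=1, deg[5]=1+0=1, deg[6]=1+0=1, deg[7]=1+1=2, deg[8]=1+4=5, deg[9]=1+0=1

Answer: 1 2 2 1 1 1 2 5 1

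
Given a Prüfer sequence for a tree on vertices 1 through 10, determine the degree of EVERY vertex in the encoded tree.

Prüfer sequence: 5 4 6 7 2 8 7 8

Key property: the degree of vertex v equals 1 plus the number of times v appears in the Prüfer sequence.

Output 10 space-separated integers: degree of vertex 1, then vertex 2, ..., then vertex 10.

p_1 = 5: count[5] becomes 1
p_2 = 4: count[4] becomes 1
p_3 = 6: count[6] becomes 1
p_4 = 7: count[7] becomes 1
p_5 = 2: count[2] becomes 1
p_6 = 8: count[8] becomes 1
p_7 = 7: count[7] becomes 2
p_8 = 8: count[8] becomes 2
Degrees (1 + count): deg[1]=1+0=1, deg[2]=1+1=2, deg[3]=1+0=1, deg[4]=1+1=2, deg[5]=1+1=2, deg[6]=1+1=2, deg[7]=1+2=3, deg[8]=1+2=3, deg[9]=1+0=1, deg[10]=1+0=1

Answer: 1 2 1 2 2 2 3 3 1 1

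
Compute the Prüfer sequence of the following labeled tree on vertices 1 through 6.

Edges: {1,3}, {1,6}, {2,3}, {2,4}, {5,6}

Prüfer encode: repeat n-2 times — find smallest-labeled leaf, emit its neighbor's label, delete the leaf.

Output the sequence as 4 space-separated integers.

Step 1: leaves = {4,5}. Remove smallest leaf 4, emit neighbor 2.
Step 2: leaves = {2,5}. Remove smallest leaf 2, emit neighbor 3.
Step 3: leaves = {3,5}. Remove smallest leaf 3, emit neighbor 1.
Step 4: leaves = {1,5}. Remove smallest leaf 1, emit neighbor 6.
Done: 2 vertices remain (5, 6). Sequence = [2 3 1 6]

Answer: 2 3 1 6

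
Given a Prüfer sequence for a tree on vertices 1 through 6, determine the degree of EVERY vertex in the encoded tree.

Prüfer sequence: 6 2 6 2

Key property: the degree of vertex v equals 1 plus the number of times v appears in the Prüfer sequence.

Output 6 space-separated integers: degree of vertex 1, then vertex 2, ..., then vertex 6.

Answer: 1 3 1 1 1 3

Derivation:
p_1 = 6: count[6] becomes 1
p_2 = 2: count[2] becomes 1
p_3 = 6: count[6] becomes 2
p_4 = 2: count[2] becomes 2
Degrees (1 + count): deg[1]=1+0=1, deg[2]=1+2=3, deg[3]=1+0=1, deg[4]=1+0=1, deg[5]=1+0=1, deg[6]=1+2=3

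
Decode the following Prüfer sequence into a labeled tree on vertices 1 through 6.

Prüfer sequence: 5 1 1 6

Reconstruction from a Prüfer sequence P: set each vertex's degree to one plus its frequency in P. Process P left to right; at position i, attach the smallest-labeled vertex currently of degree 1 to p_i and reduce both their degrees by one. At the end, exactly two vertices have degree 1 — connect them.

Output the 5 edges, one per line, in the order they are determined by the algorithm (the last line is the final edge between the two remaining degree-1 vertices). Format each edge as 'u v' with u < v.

Initial degrees: {1:3, 2:1, 3:1, 4:1, 5:2, 6:2}
Step 1: smallest deg-1 vertex = 2, p_1 = 5. Add edge {2,5}. Now deg[2]=0, deg[5]=1.
Step 2: smallest deg-1 vertex = 3, p_2 = 1. Add edge {1,3}. Now deg[3]=0, deg[1]=2.
Step 3: smallest deg-1 vertex = 4, p_3 = 1. Add edge {1,4}. Now deg[4]=0, deg[1]=1.
Step 4: smallest deg-1 vertex = 1, p_4 = 6. Add edge {1,6}. Now deg[1]=0, deg[6]=1.
Final: two remaining deg-1 vertices are 5, 6. Add edge {5,6}.

Answer: 2 5
1 3
1 4
1 6
5 6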